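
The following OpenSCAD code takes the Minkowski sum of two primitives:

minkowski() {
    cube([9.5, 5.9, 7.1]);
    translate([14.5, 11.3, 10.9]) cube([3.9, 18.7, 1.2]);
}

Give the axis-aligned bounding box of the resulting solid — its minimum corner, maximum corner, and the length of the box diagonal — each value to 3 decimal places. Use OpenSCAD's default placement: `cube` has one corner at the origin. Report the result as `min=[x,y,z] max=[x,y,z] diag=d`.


min=[14.500,11.300,10.900] max=[27.900,35.900,19.200] diag=29.217

A = translate([14.5, 11.3, 10.9]) cube([3.9, 18.7, 1.2]) → bbox [14.5,11.3,10.9] .. [18.4,30,12.1]
B = cube([9.5, 5.9, 7.1]) → bbox [0,0,0] .. [9.5,5.9,7.1]
lo = A.lo+B.lo = [14.5+0, 11.3+0, 10.9+0] = [14.500,11.300,10.900]
hi = A.hi+B.hi = [18.4+9.5, 30+5.9, 12.1+7.1] = [27.900,35.900,19.200]
diag = √(13.4²+24.6²+8.3²) = √853.61 = 29.217


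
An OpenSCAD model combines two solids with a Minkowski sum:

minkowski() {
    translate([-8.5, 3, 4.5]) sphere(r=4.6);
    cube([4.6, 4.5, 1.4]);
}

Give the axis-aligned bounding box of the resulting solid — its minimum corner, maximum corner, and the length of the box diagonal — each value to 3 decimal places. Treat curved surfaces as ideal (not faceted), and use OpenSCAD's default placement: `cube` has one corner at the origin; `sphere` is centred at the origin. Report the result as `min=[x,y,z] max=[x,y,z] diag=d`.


min=[-13.100,-1.600,-0.100] max=[0.700,12.100,10.500] diag=22.147

A = translate([-8.5, 3, 4.5]) sphere(r=4.6) → bbox [-13.1,-1.6,-0.1] .. [-3.9,7.6,9.1]
B = cube([4.6, 4.5, 1.4]) → bbox [0,0,0] .. [4.6,4.5,1.4]
lo = A.lo+B.lo = [-13.1+0, -1.6+0, -0.1+0] = [-13.100,-1.600,-0.100]
hi = A.hi+B.hi = [-3.9+4.6, 7.6+4.5, 9.1+1.4] = [0.700,12.100,10.500]
diag = √(13.8²+13.7²+10.6²) = √490.49 = 22.147


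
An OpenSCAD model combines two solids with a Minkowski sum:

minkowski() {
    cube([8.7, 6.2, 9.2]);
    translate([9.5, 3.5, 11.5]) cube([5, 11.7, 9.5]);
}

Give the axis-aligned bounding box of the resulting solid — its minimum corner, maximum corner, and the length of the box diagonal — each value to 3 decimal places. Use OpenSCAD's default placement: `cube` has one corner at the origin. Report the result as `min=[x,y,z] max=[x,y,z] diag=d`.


A = translate([9.5, 3.5, 11.5]) cube([5, 11.7, 9.5]) → bbox [9.5,3.5,11.5] .. [14.5,15.2,21]
B = cube([8.7, 6.2, 9.2]) → bbox [0,0,0] .. [8.7,6.2,9.2]
lo = A.lo+B.lo = [9.5+0, 3.5+0, 11.5+0] = [9.500,3.500,11.500]
hi = A.hi+B.hi = [14.5+8.7, 15.2+6.2, 21+9.2] = [23.200,21.400,30.200]
diag = √(13.7²+17.9²+18.7²) = √857.79 = 29.288

min=[9.500,3.500,11.500] max=[23.200,21.400,30.200] diag=29.288


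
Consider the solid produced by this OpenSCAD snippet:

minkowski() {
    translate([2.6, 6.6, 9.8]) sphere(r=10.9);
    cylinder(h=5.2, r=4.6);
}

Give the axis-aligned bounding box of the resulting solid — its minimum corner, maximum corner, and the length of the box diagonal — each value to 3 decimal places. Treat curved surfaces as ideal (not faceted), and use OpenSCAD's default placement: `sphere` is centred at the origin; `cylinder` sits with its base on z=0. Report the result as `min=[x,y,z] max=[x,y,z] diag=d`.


min=[-12.900,-8.900,-1.100] max=[18.100,22.100,25.900] diag=51.488

A = translate([2.6, 6.6, 9.8]) sphere(r=10.9) → bbox [-8.3,-4.3,-1.1] .. [13.5,17.5,20.7]
B = cylinder(h=5.2, r=4.6) → bbox [-4.6,-4.6,0] .. [4.6,4.6,5.2]
lo = A.lo+B.lo = [-8.3-4.6, -4.3-4.6, -1.1+0] = [-12.900,-8.900,-1.100]
hi = A.hi+B.hi = [13.5+4.6, 17.5+4.6, 20.7+5.2] = [18.100,22.100,25.900]
diag = √(31²+31²+27²) = √2651 = 51.488


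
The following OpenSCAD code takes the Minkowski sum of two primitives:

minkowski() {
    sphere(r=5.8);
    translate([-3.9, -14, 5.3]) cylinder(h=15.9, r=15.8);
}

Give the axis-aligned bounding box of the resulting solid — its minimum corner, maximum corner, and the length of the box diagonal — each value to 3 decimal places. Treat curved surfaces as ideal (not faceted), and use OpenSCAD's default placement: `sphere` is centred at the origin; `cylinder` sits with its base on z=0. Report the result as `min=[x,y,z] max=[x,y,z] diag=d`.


A = translate([-3.9, -14, 5.3]) cylinder(h=15.9, r=15.8) → bbox [-19.7,-29.8,5.3] .. [11.9,1.8,21.2]
B = sphere(r=5.8) → bbox [-5.8,-5.8,-5.8] .. [5.8,5.8,5.8]
lo = A.lo+B.lo = [-19.7-5.8, -29.8-5.8, 5.3-5.8] = [-25.500,-35.600,-0.500]
hi = A.hi+B.hi = [11.9+5.8, 1.8+5.8, 21.2+5.8] = [17.700,7.600,27.000]
diag = √(43.2²+43.2²+27.5²) = √4488.73 = 66.998

min=[-25.500,-35.600,-0.500] max=[17.700,7.600,27.000] diag=66.998


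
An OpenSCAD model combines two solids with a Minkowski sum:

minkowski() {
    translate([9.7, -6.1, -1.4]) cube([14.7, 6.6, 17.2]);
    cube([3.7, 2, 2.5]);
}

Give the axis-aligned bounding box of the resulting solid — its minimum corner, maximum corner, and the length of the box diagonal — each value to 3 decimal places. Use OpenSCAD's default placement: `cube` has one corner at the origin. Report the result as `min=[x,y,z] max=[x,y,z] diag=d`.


A = translate([9.7, -6.1, -1.4]) cube([14.7, 6.6, 17.2]) → bbox [9.7,-6.1,-1.4] .. [24.4,0.5,15.8]
B = cube([3.7, 2, 2.5]) → bbox [0,0,0] .. [3.7,2,2.5]
lo = A.lo+B.lo = [9.7+0, -6.1+0, -1.4+0] = [9.700,-6.100,-1.400]
hi = A.hi+B.hi = [24.4+3.7, 0.5+2, 15.8+2.5] = [28.100,2.500,18.300]
diag = √(18.4²+8.6²+19.7²) = √800.61 = 28.295

min=[9.700,-6.100,-1.400] max=[28.100,2.500,18.300] diag=28.295


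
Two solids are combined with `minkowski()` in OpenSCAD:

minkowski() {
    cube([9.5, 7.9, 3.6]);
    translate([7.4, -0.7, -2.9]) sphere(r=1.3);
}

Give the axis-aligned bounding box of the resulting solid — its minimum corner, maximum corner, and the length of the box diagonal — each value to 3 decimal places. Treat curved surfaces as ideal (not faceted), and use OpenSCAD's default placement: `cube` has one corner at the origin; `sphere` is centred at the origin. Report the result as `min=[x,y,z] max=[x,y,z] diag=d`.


A = translate([7.4, -0.7, -2.9]) sphere(r=1.3) → bbox [6.1,-2,-4.2] .. [8.7,0.6,-1.6]
B = cube([9.5, 7.9, 3.6]) → bbox [0,0,0] .. [9.5,7.9,3.6]
lo = A.lo+B.lo = [6.1+0, -2+0, -4.2+0] = [6.100,-2.000,-4.200]
hi = A.hi+B.hi = [8.7+9.5, 0.6+7.9, -1.6+3.6] = [18.200,8.500,2.000]
diag = √(12.1²+10.5²+6.2²) = √295.1 = 17.178

min=[6.100,-2.000,-4.200] max=[18.200,8.500,2.000] diag=17.178


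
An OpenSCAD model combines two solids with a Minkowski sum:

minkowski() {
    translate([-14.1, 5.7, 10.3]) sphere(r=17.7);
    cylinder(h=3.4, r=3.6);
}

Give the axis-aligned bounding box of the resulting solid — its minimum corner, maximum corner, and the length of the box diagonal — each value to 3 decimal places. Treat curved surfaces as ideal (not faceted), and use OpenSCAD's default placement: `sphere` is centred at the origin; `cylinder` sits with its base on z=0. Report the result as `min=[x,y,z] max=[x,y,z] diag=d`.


min=[-35.400,-15.600,-7.400] max=[7.200,27.000,31.400] diag=71.659

A = translate([-14.1, 5.7, 10.3]) sphere(r=17.7) → bbox [-31.8,-12,-7.4] .. [3.6,23.4,28]
B = cylinder(h=3.4, r=3.6) → bbox [-3.6,-3.6,0] .. [3.6,3.6,3.4]
lo = A.lo+B.lo = [-31.8-3.6, -12-3.6, -7.4+0] = [-35.400,-15.600,-7.400]
hi = A.hi+B.hi = [3.6+3.6, 23.4+3.6, 28+3.4] = [7.200,27.000,31.400]
diag = √(42.6²+42.6²+38.8²) = √5134.96 = 71.659


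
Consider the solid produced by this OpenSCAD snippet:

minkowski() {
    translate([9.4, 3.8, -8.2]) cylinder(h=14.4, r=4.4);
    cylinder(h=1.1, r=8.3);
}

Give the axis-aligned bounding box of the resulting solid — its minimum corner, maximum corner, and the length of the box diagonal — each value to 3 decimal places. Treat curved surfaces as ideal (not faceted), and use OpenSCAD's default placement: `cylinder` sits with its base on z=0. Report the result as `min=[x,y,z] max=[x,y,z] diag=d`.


min=[-3.300,-8.900,-8.200] max=[22.100,16.500,7.300] diag=39.122

A = translate([9.4, 3.8, -8.2]) cylinder(h=14.4, r=4.4) → bbox [5,-0.6,-8.2] .. [13.8,8.2,6.2]
B = cylinder(h=1.1, r=8.3) → bbox [-8.3,-8.3,0] .. [8.3,8.3,1.1]
lo = A.lo+B.lo = [5-8.3, -0.6-8.3, -8.2+0] = [-3.300,-8.900,-8.200]
hi = A.hi+B.hi = [13.8+8.3, 8.2+8.3, 6.2+1.1] = [22.100,16.500,7.300]
diag = √(25.4²+25.4²+15.5²) = √1530.57 = 39.122


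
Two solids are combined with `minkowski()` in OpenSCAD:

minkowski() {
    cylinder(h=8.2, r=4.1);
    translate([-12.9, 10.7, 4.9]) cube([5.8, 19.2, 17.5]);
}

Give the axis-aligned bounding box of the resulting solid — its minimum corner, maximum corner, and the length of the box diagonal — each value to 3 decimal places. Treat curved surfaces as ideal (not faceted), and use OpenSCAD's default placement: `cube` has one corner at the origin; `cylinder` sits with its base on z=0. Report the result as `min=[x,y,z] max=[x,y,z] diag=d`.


min=[-17.000,6.600,4.900] max=[-3.000,34.000,30.600] diag=40.091

A = translate([-12.9, 10.7, 4.9]) cube([5.8, 19.2, 17.5]) → bbox [-12.9,10.7,4.9] .. [-7.1,29.9,22.4]
B = cylinder(h=8.2, r=4.1) → bbox [-4.1,-4.1,0] .. [4.1,4.1,8.2]
lo = A.lo+B.lo = [-12.9-4.1, 10.7-4.1, 4.9+0] = [-17.000,6.600,4.900]
hi = A.hi+B.hi = [-7.1+4.1, 29.9+4.1, 22.4+8.2] = [-3.000,34.000,30.600]
diag = √(14²+27.4²+25.7²) = √1607.25 = 40.091


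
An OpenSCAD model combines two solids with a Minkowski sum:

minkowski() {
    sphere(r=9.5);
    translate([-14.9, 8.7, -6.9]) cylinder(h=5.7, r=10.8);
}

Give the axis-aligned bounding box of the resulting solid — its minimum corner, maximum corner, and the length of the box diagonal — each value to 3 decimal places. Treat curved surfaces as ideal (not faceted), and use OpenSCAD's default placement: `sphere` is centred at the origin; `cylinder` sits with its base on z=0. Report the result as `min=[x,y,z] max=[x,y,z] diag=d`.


A = translate([-14.9, 8.7, -6.9]) cylinder(h=5.7, r=10.8) → bbox [-25.7,-2.1,-6.9] .. [-4.1,19.5,-1.2]
B = sphere(r=9.5) → bbox [-9.5,-9.5,-9.5] .. [9.5,9.5,9.5]
lo = A.lo+B.lo = [-25.7-9.5, -2.1-9.5, -6.9-9.5] = [-35.200,-11.600,-16.400]
hi = A.hi+B.hi = [-4.1+9.5, 19.5+9.5, -1.2+9.5] = [5.400,29.000,8.300]
diag = √(40.6²+40.6²+24.7²) = √3906.81 = 62.504

min=[-35.200,-11.600,-16.400] max=[5.400,29.000,8.300] diag=62.504


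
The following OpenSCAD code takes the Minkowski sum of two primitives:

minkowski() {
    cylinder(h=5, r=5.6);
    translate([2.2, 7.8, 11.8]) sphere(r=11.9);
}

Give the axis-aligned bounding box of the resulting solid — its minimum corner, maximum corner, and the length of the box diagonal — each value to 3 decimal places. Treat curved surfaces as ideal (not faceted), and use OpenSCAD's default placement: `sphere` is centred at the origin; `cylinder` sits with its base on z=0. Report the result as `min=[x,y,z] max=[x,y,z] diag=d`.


min=[-15.300,-9.700,-0.100] max=[19.700,25.300,28.700] diag=57.266

A = translate([2.2, 7.8, 11.8]) sphere(r=11.9) → bbox [-9.7,-4.1,-0.1] .. [14.1,19.7,23.7]
B = cylinder(h=5, r=5.6) → bbox [-5.6,-5.6,0] .. [5.6,5.6,5]
lo = A.lo+B.lo = [-9.7-5.6, -4.1-5.6, -0.1+0] = [-15.300,-9.700,-0.100]
hi = A.hi+B.hi = [14.1+5.6, 19.7+5.6, 23.7+5] = [19.700,25.300,28.700]
diag = √(35²+35²+28.8²) = √3279.44 = 57.266


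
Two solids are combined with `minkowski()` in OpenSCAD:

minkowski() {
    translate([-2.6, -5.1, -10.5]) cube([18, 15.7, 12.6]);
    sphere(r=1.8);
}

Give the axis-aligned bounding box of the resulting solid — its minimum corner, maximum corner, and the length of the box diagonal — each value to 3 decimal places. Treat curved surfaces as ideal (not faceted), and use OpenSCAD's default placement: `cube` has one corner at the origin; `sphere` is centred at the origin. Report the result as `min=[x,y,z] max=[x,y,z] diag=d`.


A = translate([-2.6, -5.1, -10.5]) cube([18, 15.7, 12.6]) → bbox [-2.6,-5.1,-10.5] .. [15.4,10.6,2.1]
B = sphere(r=1.8) → bbox [-1.8,-1.8,-1.8] .. [1.8,1.8,1.8]
lo = A.lo+B.lo = [-2.6-1.8, -5.1-1.8, -10.5-1.8] = [-4.400,-6.900,-12.300]
hi = A.hi+B.hi = [15.4+1.8, 10.6+1.8, 2.1+1.8] = [17.200,12.400,3.900]
diag = √(21.6²+19.3²+16.2²) = √1101.49 = 33.189

min=[-4.400,-6.900,-12.300] max=[17.200,12.400,3.900] diag=33.189


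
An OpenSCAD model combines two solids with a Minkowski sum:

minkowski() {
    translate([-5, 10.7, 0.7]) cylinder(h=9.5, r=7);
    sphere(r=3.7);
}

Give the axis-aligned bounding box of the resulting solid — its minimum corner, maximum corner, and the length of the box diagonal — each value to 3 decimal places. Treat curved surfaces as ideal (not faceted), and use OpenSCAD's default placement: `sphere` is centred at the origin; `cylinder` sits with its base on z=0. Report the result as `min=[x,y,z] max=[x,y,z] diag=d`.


min=[-15.700,0.000,-3.000] max=[5.700,21.400,13.900] diag=34.663

A = translate([-5, 10.7, 0.7]) cylinder(h=9.5, r=7) → bbox [-12,3.7,0.7] .. [2,17.7,10.2]
B = sphere(r=3.7) → bbox [-3.7,-3.7,-3.7] .. [3.7,3.7,3.7]
lo = A.lo+B.lo = [-12-3.7, 3.7-3.7, 0.7-3.7] = [-15.700,0.000,-3.000]
hi = A.hi+B.hi = [2+3.7, 17.7+3.7, 10.2+3.7] = [5.700,21.400,13.900]
diag = √(21.4²+21.4²+16.9²) = √1201.53 = 34.663


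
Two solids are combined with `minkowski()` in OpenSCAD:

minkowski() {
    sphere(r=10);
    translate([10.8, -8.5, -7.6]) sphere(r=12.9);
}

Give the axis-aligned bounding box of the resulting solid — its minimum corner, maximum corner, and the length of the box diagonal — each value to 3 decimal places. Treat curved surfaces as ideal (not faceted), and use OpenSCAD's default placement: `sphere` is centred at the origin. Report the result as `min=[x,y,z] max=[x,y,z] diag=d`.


A = translate([10.8, -8.5, -7.6]) sphere(r=12.9) → bbox [-2.1,-21.4,-20.5] .. [23.7,4.4,5.3]
B = sphere(r=10) → bbox [-10,-10,-10] .. [10,10,10]
lo = A.lo+B.lo = [-2.1-10, -21.4-10, -20.5-10] = [-12.100,-31.400,-30.500]
hi = A.hi+B.hi = [23.7+10, 4.4+10, 5.3+10] = [33.700,14.400,15.300]
diag = √(45.8²+45.8²+45.8²) = √6292.92 = 79.328

min=[-12.100,-31.400,-30.500] max=[33.700,14.400,15.300] diag=79.328


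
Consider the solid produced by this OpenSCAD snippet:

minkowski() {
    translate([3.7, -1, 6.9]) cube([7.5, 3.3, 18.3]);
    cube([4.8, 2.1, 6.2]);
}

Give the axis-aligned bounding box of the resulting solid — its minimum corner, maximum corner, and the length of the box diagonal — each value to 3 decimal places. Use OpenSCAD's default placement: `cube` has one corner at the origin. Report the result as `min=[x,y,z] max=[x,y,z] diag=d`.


min=[3.700,-1.000,6.900] max=[16.000,4.400,31.400] diag=27.941

A = translate([3.7, -1, 6.9]) cube([7.5, 3.3, 18.3]) → bbox [3.7,-1,6.9] .. [11.2,2.3,25.2]
B = cube([4.8, 2.1, 6.2]) → bbox [0,0,0] .. [4.8,2.1,6.2]
lo = A.lo+B.lo = [3.7+0, -1+0, 6.9+0] = [3.700,-1.000,6.900]
hi = A.hi+B.hi = [11.2+4.8, 2.3+2.1, 25.2+6.2] = [16.000,4.400,31.400]
diag = √(12.3²+5.4²+24.5²) = √780.7 = 27.941


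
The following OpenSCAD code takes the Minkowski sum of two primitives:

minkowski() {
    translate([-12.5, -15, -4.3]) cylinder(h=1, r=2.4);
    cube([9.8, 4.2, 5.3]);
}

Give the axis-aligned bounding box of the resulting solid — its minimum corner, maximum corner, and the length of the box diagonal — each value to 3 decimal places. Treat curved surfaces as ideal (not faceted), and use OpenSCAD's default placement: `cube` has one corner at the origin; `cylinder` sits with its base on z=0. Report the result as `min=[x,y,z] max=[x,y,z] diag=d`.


A = translate([-12.5, -15, -4.3]) cylinder(h=1, r=2.4) → bbox [-14.9,-17.4,-4.3] .. [-10.1,-12.6,-3.3]
B = cube([9.8, 4.2, 5.3]) → bbox [0,0,0] .. [9.8,4.2,5.3]
lo = A.lo+B.lo = [-14.9+0, -17.4+0, -4.3+0] = [-14.900,-17.400,-4.300]
hi = A.hi+B.hi = [-10.1+9.8, -12.6+4.2, -3.3+5.3] = [-0.300,-8.400,2.000]
diag = √(14.6²+9²+6.3²) = √333.85 = 18.272

min=[-14.900,-17.400,-4.300] max=[-0.300,-8.400,2.000] diag=18.272


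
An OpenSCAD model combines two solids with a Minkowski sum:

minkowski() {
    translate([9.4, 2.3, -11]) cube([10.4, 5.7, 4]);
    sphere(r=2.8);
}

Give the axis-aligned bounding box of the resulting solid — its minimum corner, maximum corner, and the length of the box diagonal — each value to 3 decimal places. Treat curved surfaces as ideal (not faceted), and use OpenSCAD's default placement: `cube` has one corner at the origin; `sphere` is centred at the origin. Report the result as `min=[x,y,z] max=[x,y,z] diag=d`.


A = translate([9.4, 2.3, -11]) cube([10.4, 5.7, 4]) → bbox [9.4,2.3,-11] .. [19.8,8,-7]
B = sphere(r=2.8) → bbox [-2.8,-2.8,-2.8] .. [2.8,2.8,2.8]
lo = A.lo+B.lo = [9.4-2.8, 2.3-2.8, -11-2.8] = [6.600,-0.500,-13.800]
hi = A.hi+B.hi = [19.8+2.8, 8+2.8, -7+2.8] = [22.600,10.800,-4.200]
diag = √(16²+11.3²+9.6²) = √475.85 = 21.814

min=[6.600,-0.500,-13.800] max=[22.600,10.800,-4.200] diag=21.814


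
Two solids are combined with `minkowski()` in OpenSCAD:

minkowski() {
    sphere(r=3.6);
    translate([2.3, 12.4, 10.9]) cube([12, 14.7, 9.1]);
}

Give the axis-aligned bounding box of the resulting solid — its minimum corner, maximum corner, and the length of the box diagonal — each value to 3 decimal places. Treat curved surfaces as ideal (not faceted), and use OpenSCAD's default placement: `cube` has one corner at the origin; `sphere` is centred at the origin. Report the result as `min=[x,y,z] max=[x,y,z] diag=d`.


min=[-1.300,8.800,7.300] max=[17.900,30.700,23.600] diag=33.376

A = translate([2.3, 12.4, 10.9]) cube([12, 14.7, 9.1]) → bbox [2.3,12.4,10.9] .. [14.3,27.1,20]
B = sphere(r=3.6) → bbox [-3.6,-3.6,-3.6] .. [3.6,3.6,3.6]
lo = A.lo+B.lo = [2.3-3.6, 12.4-3.6, 10.9-3.6] = [-1.300,8.800,7.300]
hi = A.hi+B.hi = [14.3+3.6, 27.1+3.6, 20+3.6] = [17.900,30.700,23.600]
diag = √(19.2²+21.9²+16.3²) = √1113.94 = 33.376


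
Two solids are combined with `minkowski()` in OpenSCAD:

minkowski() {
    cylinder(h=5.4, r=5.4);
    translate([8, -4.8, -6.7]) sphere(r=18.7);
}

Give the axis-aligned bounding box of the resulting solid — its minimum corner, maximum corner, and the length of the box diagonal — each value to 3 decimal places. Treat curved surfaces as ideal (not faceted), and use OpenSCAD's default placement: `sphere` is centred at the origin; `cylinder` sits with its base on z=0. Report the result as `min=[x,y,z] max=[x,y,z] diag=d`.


A = translate([8, -4.8, -6.7]) sphere(r=18.7) → bbox [-10.7,-23.5,-25.4] .. [26.7,13.9,12]
B = cylinder(h=5.4, r=5.4) → bbox [-5.4,-5.4,0] .. [5.4,5.4,5.4]
lo = A.lo+B.lo = [-10.7-5.4, -23.5-5.4, -25.4+0] = [-16.100,-28.900,-25.400]
hi = A.hi+B.hi = [26.7+5.4, 13.9+5.4, 12+5.4] = [32.100,19.300,17.400]
diag = √(48.2²+48.2²+42.8²) = √6478.32 = 80.488

min=[-16.100,-28.900,-25.400] max=[32.100,19.300,17.400] diag=80.488


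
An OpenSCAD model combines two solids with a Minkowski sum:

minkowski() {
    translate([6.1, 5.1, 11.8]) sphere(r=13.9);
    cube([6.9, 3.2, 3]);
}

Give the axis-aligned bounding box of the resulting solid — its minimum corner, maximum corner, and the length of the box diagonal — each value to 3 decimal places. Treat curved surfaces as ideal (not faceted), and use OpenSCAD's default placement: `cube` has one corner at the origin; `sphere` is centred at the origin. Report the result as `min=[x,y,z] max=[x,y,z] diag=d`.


min=[-7.800,-8.800,-2.100] max=[26.900,22.200,28.700] diag=55.801

A = translate([6.1, 5.1, 11.8]) sphere(r=13.9) → bbox [-7.8,-8.8,-2.1] .. [20,19,25.7]
B = cube([6.9, 3.2, 3]) → bbox [0,0,0] .. [6.9,3.2,3]
lo = A.lo+B.lo = [-7.8+0, -8.8+0, -2.1+0] = [-7.800,-8.800,-2.100]
hi = A.hi+B.hi = [20+6.9, 19+3.2, 25.7+3] = [26.900,22.200,28.700]
diag = √(34.7²+31²+30.8²) = √3113.73 = 55.801


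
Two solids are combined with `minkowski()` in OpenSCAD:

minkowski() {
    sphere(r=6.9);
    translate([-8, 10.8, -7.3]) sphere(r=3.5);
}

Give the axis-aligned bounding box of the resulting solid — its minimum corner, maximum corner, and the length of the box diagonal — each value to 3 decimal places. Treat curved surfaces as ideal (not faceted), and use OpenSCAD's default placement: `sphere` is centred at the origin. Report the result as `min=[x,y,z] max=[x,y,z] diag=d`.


min=[-18.400,0.400,-17.700] max=[2.400,21.200,3.100] diag=36.027

A = translate([-8, 10.8, -7.3]) sphere(r=3.5) → bbox [-11.5,7.3,-10.8] .. [-4.5,14.3,-3.8]
B = sphere(r=6.9) → bbox [-6.9,-6.9,-6.9] .. [6.9,6.9,6.9]
lo = A.lo+B.lo = [-11.5-6.9, 7.3-6.9, -10.8-6.9] = [-18.400,0.400,-17.700]
hi = A.hi+B.hi = [-4.5+6.9, 14.3+6.9, -3.8+6.9] = [2.400,21.200,3.100]
diag = √(20.8²+20.8²+20.8²) = √1297.92 = 36.027


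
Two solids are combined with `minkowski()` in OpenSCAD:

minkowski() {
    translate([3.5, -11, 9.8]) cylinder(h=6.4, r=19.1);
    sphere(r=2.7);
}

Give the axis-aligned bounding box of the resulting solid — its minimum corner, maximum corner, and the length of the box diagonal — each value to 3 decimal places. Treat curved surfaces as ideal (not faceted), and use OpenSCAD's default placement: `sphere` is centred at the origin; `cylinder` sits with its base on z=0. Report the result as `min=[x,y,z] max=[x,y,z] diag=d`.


A = translate([3.5, -11, 9.8]) cylinder(h=6.4, r=19.1) → bbox [-15.6,-30.1,9.8] .. [22.6,8.1,16.2]
B = sphere(r=2.7) → bbox [-2.7,-2.7,-2.7] .. [2.7,2.7,2.7]
lo = A.lo+B.lo = [-15.6-2.7, -30.1-2.7, 9.8-2.7] = [-18.300,-32.800,7.100]
hi = A.hi+B.hi = [22.6+2.7, 8.1+2.7, 16.2+2.7] = [25.300,10.800,18.900]
diag = √(43.6²+43.6²+11.8²) = √3941.16 = 62.779

min=[-18.300,-32.800,7.100] max=[25.300,10.800,18.900] diag=62.779


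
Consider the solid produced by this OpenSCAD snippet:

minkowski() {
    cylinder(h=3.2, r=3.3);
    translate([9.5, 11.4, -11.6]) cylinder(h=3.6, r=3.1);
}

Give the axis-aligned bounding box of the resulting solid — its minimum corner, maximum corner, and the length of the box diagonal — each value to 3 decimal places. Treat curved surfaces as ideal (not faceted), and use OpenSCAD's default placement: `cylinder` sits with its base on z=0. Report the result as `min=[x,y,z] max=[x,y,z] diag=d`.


min=[3.100,5.000,-11.600] max=[15.900,17.800,-4.800] diag=19.337

A = translate([9.5, 11.4, -11.6]) cylinder(h=3.6, r=3.1) → bbox [6.4,8.3,-11.6] .. [12.6,14.5,-8]
B = cylinder(h=3.2, r=3.3) → bbox [-3.3,-3.3,0] .. [3.3,3.3,3.2]
lo = A.lo+B.lo = [6.4-3.3, 8.3-3.3, -11.6+0] = [3.100,5.000,-11.600]
hi = A.hi+B.hi = [12.6+3.3, 14.5+3.3, -8+3.2] = [15.900,17.800,-4.800]
diag = √(12.8²+12.8²+6.8²) = √373.92 = 19.337


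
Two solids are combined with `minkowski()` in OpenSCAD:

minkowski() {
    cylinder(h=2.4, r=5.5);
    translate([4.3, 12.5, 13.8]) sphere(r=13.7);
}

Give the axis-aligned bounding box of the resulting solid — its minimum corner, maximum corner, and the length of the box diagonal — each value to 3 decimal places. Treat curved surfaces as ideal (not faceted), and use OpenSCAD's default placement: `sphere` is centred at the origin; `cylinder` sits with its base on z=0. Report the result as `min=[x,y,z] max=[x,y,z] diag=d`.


A = translate([4.3, 12.5, 13.8]) sphere(r=13.7) → bbox [-9.4,-1.2,0.1] .. [18,26.2,27.5]
B = cylinder(h=2.4, r=5.5) → bbox [-5.5,-5.5,0] .. [5.5,5.5,2.4]
lo = A.lo+B.lo = [-9.4-5.5, -1.2-5.5, 0.1+0] = [-14.900,-6.700,0.100]
hi = A.hi+B.hi = [18+5.5, 26.2+5.5, 27.5+2.4] = [23.500,31.700,29.900]
diag = √(38.4²+38.4²+29.8²) = √3837.16 = 61.945

min=[-14.900,-6.700,0.100] max=[23.500,31.700,29.900] diag=61.945


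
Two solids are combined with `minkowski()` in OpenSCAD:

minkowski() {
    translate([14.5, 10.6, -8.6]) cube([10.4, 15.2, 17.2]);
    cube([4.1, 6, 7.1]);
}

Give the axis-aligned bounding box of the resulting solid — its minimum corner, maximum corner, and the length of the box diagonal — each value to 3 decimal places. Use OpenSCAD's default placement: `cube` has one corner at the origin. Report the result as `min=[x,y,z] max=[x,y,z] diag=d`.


min=[14.500,10.600,-8.600] max=[29.000,31.800,15.700] diag=35.358

A = translate([14.5, 10.6, -8.6]) cube([10.4, 15.2, 17.2]) → bbox [14.5,10.6,-8.6] .. [24.9,25.8,8.6]
B = cube([4.1, 6, 7.1]) → bbox [0,0,0] .. [4.1,6,7.1]
lo = A.lo+B.lo = [14.5+0, 10.6+0, -8.6+0] = [14.500,10.600,-8.600]
hi = A.hi+B.hi = [24.9+4.1, 25.8+6, 8.6+7.1] = [29.000,31.800,15.700]
diag = √(14.5²+21.2²+24.3²) = √1250.18 = 35.358


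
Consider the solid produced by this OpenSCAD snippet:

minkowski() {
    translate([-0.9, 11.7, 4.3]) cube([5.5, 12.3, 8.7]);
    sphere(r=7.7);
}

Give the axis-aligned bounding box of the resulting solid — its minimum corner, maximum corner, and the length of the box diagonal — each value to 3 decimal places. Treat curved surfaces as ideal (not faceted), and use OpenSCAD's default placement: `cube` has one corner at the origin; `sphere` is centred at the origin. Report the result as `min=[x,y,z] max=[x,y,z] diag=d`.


A = translate([-0.9, 11.7, 4.3]) cube([5.5, 12.3, 8.7]) → bbox [-0.9,11.7,4.3] .. [4.6,24,13]
B = sphere(r=7.7) → bbox [-7.7,-7.7,-7.7] .. [7.7,7.7,7.7]
lo = A.lo+B.lo = [-0.9-7.7, 11.7-7.7, 4.3-7.7] = [-8.600,4.000,-3.400]
hi = A.hi+B.hi = [4.6+7.7, 24+7.7, 13+7.7] = [12.300,31.700,20.700]
diag = √(20.9²+27.7²+24.1²) = √1784.91 = 42.248

min=[-8.600,4.000,-3.400] max=[12.300,31.700,20.700] diag=42.248


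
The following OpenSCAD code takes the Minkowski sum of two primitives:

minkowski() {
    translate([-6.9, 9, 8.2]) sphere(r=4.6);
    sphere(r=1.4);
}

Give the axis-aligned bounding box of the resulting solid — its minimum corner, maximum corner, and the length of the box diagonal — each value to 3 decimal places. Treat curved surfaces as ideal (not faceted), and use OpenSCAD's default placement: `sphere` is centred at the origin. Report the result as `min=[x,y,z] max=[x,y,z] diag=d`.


min=[-12.900,3.000,2.200] max=[-0.900,15.000,14.200] diag=20.785

A = translate([-6.9, 9, 8.2]) sphere(r=4.6) → bbox [-11.5,4.4,3.6] .. [-2.3,13.6,12.8]
B = sphere(r=1.4) → bbox [-1.4,-1.4,-1.4] .. [1.4,1.4,1.4]
lo = A.lo+B.lo = [-11.5-1.4, 4.4-1.4, 3.6-1.4] = [-12.900,3.000,2.200]
hi = A.hi+B.hi = [-2.3+1.4, 13.6+1.4, 12.8+1.4] = [-0.900,15.000,14.200]
diag = √(12²+12²+12²) = √432 = 20.785


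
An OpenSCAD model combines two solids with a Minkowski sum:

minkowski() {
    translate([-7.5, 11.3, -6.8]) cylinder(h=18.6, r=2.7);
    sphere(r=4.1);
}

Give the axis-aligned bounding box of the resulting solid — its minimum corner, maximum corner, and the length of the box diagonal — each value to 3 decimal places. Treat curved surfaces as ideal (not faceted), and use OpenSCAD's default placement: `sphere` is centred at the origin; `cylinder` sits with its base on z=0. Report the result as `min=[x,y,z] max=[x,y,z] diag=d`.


min=[-14.300,4.500,-10.900] max=[-0.700,18.100,15.900] diag=32.987

A = translate([-7.5, 11.3, -6.8]) cylinder(h=18.6, r=2.7) → bbox [-10.2,8.6,-6.8] .. [-4.8,14,11.8]
B = sphere(r=4.1) → bbox [-4.1,-4.1,-4.1] .. [4.1,4.1,4.1]
lo = A.lo+B.lo = [-10.2-4.1, 8.6-4.1, -6.8-4.1] = [-14.300,4.500,-10.900]
hi = A.hi+B.hi = [-4.8+4.1, 14+4.1, 11.8+4.1] = [-0.700,18.100,15.900]
diag = √(13.6²+13.6²+26.8²) = √1088.16 = 32.987


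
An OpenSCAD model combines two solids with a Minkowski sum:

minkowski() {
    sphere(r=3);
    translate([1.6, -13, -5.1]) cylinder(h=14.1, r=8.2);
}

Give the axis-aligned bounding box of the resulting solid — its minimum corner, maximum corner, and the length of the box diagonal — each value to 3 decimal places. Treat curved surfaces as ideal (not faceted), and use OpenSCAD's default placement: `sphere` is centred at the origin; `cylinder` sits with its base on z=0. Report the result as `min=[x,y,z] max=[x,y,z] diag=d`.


min=[-9.600,-24.200,-8.100] max=[12.800,-1.800,12.000] diag=37.517

A = translate([1.6, -13, -5.1]) cylinder(h=14.1, r=8.2) → bbox [-6.6,-21.2,-5.1] .. [9.8,-4.8,9]
B = sphere(r=3) → bbox [-3,-3,-3] .. [3,3,3]
lo = A.lo+B.lo = [-6.6-3, -21.2-3, -5.1-3] = [-9.600,-24.200,-8.100]
hi = A.hi+B.hi = [9.8+3, -4.8+3, 9+3] = [12.800,-1.800,12.000]
diag = √(22.4²+22.4²+20.1²) = √1407.53 = 37.517


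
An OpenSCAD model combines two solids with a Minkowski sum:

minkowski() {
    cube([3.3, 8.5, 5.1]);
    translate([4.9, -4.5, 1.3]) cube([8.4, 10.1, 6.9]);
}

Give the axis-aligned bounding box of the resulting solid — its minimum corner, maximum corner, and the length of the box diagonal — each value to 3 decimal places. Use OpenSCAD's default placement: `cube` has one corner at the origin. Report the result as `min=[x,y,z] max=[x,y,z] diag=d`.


min=[4.900,-4.500,1.300] max=[16.600,14.100,13.300] diag=25.037

A = translate([4.9, -4.5, 1.3]) cube([8.4, 10.1, 6.9]) → bbox [4.9,-4.5,1.3] .. [13.3,5.6,8.2]
B = cube([3.3, 8.5, 5.1]) → bbox [0,0,0] .. [3.3,8.5,5.1]
lo = A.lo+B.lo = [4.9+0, -4.5+0, 1.3+0] = [4.900,-4.500,1.300]
hi = A.hi+B.hi = [13.3+3.3, 5.6+8.5, 8.2+5.1] = [16.600,14.100,13.300]
diag = √(11.7²+18.6²+12²) = √626.85 = 25.037


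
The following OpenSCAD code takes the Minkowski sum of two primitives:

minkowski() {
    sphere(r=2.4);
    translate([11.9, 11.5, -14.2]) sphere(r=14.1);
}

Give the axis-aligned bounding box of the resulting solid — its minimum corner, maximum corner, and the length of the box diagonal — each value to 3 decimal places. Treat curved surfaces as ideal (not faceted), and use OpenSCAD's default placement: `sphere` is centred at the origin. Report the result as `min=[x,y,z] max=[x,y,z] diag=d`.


min=[-4.600,-5.000,-30.700] max=[28.400,28.000,2.300] diag=57.158

A = translate([11.9, 11.5, -14.2]) sphere(r=14.1) → bbox [-2.2,-2.6,-28.3] .. [26,25.6,-0.1]
B = sphere(r=2.4) → bbox [-2.4,-2.4,-2.4] .. [2.4,2.4,2.4]
lo = A.lo+B.lo = [-2.2-2.4, -2.6-2.4, -28.3-2.4] = [-4.600,-5.000,-30.700]
hi = A.hi+B.hi = [26+2.4, 25.6+2.4, -0.1+2.4] = [28.400,28.000,2.300]
diag = √(33²+33²+33²) = √3267 = 57.158


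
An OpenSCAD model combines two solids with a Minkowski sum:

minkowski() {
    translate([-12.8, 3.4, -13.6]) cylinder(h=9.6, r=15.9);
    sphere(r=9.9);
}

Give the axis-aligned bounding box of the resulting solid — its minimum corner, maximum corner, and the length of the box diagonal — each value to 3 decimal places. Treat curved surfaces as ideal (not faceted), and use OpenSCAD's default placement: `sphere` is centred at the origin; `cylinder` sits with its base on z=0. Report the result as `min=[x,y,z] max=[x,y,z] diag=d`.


min=[-38.600,-22.400,-23.500] max=[13.000,29.200,5.900] diag=78.673

A = translate([-12.8, 3.4, -13.6]) cylinder(h=9.6, r=15.9) → bbox [-28.7,-12.5,-13.6] .. [3.1,19.3,-4]
B = sphere(r=9.9) → bbox [-9.9,-9.9,-9.9] .. [9.9,9.9,9.9]
lo = A.lo+B.lo = [-28.7-9.9, -12.5-9.9, -13.6-9.9] = [-38.600,-22.400,-23.500]
hi = A.hi+B.hi = [3.1+9.9, 19.3+9.9, -4+9.9] = [13.000,29.200,5.900]
diag = √(51.6²+51.6²+29.4²) = √6189.48 = 78.673


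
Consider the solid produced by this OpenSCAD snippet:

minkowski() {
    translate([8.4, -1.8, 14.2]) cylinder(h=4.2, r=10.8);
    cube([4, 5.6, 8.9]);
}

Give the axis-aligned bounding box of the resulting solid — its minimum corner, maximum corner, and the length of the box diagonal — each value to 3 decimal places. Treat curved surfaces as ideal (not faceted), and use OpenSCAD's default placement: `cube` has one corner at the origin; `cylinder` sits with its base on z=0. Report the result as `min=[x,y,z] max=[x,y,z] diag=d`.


A = translate([8.4, -1.8, 14.2]) cylinder(h=4.2, r=10.8) → bbox [-2.4,-12.6,14.2] .. [19.2,9,18.4]
B = cube([4, 5.6, 8.9]) → bbox [0,0,0] .. [4,5.6,8.9]
lo = A.lo+B.lo = [-2.4+0, -12.6+0, 14.2+0] = [-2.400,-12.600,14.200]
hi = A.hi+B.hi = [19.2+4, 9+5.6, 18.4+8.9] = [23.200,14.600,27.300]
diag = √(25.6²+27.2²+13.1²) = √1566.81 = 39.583

min=[-2.400,-12.600,14.200] max=[23.200,14.600,27.300] diag=39.583


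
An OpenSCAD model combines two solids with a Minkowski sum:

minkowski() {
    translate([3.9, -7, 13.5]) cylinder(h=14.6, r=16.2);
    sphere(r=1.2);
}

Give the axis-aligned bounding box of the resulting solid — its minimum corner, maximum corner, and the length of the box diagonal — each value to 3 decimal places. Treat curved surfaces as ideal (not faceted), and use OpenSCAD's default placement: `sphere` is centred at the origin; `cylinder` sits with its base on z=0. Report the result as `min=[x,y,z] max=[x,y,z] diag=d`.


A = translate([3.9, -7, 13.5]) cylinder(h=14.6, r=16.2) → bbox [-12.3,-23.2,13.5] .. [20.1,9.2,28.1]
B = sphere(r=1.2) → bbox [-1.2,-1.2,-1.2] .. [1.2,1.2,1.2]
lo = A.lo+B.lo = [-12.3-1.2, -23.2-1.2, 13.5-1.2] = [-13.500,-24.400,12.300]
hi = A.hi+B.hi = [20.1+1.2, 9.2+1.2, 28.1+1.2] = [21.300,10.400,29.300]
diag = √(34.8²+34.8²+17²) = √2711.08 = 52.068

min=[-13.500,-24.400,12.300] max=[21.300,10.400,29.300] diag=52.068


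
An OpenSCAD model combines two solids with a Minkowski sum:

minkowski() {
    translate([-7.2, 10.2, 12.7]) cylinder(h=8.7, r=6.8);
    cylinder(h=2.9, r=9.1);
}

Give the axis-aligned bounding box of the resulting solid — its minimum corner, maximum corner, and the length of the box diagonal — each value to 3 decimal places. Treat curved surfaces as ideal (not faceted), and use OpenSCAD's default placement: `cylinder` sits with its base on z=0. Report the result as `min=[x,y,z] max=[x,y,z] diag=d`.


A = translate([-7.2, 10.2, 12.7]) cylinder(h=8.7, r=6.8) → bbox [-14,3.4,12.7] .. [-0.4,17,21.4]
B = cylinder(h=2.9, r=9.1) → bbox [-9.1,-9.1,0] .. [9.1,9.1,2.9]
lo = A.lo+B.lo = [-14-9.1, 3.4-9.1, 12.7+0] = [-23.100,-5.700,12.700]
hi = A.hi+B.hi = [-0.4+9.1, 17+9.1, 21.4+2.9] = [8.700,26.100,24.300]
diag = √(31.8²+31.8²+11.6²) = √2157.04 = 46.444

min=[-23.100,-5.700,12.700] max=[8.700,26.100,24.300] diag=46.444


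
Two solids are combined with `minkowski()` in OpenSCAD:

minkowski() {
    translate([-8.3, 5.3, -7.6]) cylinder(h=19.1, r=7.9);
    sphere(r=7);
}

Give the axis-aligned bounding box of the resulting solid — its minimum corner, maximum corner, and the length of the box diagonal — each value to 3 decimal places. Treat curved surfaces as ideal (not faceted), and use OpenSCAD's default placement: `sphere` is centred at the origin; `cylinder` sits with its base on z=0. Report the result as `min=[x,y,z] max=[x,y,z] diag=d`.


A = translate([-8.3, 5.3, -7.6]) cylinder(h=19.1, r=7.9) → bbox [-16.2,-2.6,-7.6] .. [-0.4,13.2,11.5]
B = sphere(r=7) → bbox [-7,-7,-7] .. [7,7,7]
lo = A.lo+B.lo = [-16.2-7, -2.6-7, -7.6-7] = [-23.200,-9.600,-14.600]
hi = A.hi+B.hi = [-0.4+7, 13.2+7, 11.5+7] = [6.600,20.200,18.500]
diag = √(29.8²+29.8²+33.1²) = √2871.69 = 53.588

min=[-23.200,-9.600,-14.600] max=[6.600,20.200,18.500] diag=53.588


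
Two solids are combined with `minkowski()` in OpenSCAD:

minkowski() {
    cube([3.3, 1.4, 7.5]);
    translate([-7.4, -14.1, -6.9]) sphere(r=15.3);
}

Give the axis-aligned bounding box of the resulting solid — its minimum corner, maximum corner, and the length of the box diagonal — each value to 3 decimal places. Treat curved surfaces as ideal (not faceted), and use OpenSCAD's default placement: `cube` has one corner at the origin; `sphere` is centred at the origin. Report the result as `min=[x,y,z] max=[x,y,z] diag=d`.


min=[-22.700,-29.400,-22.200] max=[11.200,2.600,15.900] diag=60.206

A = translate([-7.4, -14.1, -6.9]) sphere(r=15.3) → bbox [-22.7,-29.4,-22.2] .. [7.9,1.2,8.4]
B = cube([3.3, 1.4, 7.5]) → bbox [0,0,0] .. [3.3,1.4,7.5]
lo = A.lo+B.lo = [-22.7+0, -29.4+0, -22.2+0] = [-22.700,-29.400,-22.200]
hi = A.hi+B.hi = [7.9+3.3, 1.2+1.4, 8.4+7.5] = [11.200,2.600,15.900]
diag = √(33.9²+32²+38.1²) = √3624.82 = 60.206


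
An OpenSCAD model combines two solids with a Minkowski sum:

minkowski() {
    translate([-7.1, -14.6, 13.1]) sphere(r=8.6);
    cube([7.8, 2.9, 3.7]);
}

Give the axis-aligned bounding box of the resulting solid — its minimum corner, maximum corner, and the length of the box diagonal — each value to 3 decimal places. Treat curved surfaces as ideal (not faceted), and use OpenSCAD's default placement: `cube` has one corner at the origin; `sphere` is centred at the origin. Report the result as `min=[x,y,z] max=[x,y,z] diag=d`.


A = translate([-7.1, -14.6, 13.1]) sphere(r=8.6) → bbox [-15.7,-23.2,4.5] .. [1.5,-6,21.7]
B = cube([7.8, 2.9, 3.7]) → bbox [0,0,0] .. [7.8,2.9,3.7]
lo = A.lo+B.lo = [-15.7+0, -23.2+0, 4.5+0] = [-15.700,-23.200,4.500]
hi = A.hi+B.hi = [1.5+7.8, -6+2.9, 21.7+3.7] = [9.300,-3.100,25.400]
diag = √(25²+20.1²+20.9²) = √1465.82 = 38.286

min=[-15.700,-23.200,4.500] max=[9.300,-3.100,25.400] diag=38.286


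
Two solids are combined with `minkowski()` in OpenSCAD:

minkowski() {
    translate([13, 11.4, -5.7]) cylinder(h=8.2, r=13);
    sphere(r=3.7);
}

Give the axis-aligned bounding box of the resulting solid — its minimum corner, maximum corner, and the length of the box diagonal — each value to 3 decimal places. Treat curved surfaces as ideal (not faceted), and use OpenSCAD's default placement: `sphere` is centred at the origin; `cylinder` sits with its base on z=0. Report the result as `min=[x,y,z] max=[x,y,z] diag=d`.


min=[-3.700,-5.300,-9.400] max=[29.700,28.100,6.200] diag=49.744

A = translate([13, 11.4, -5.7]) cylinder(h=8.2, r=13) → bbox [0,-1.6,-5.7] .. [26,24.4,2.5]
B = sphere(r=3.7) → bbox [-3.7,-3.7,-3.7] .. [3.7,3.7,3.7]
lo = A.lo+B.lo = [0-3.7, -1.6-3.7, -5.7-3.7] = [-3.700,-5.300,-9.400]
hi = A.hi+B.hi = [26+3.7, 24.4+3.7, 2.5+3.7] = [29.700,28.100,6.200]
diag = √(33.4²+33.4²+15.6²) = √2474.48 = 49.744


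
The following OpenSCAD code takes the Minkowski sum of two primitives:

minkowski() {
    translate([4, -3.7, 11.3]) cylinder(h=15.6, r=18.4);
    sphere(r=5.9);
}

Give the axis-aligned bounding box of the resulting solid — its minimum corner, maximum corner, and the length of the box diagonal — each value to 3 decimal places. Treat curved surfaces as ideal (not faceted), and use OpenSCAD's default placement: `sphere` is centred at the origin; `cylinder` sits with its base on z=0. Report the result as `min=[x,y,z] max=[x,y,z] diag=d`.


min=[-20.300,-28.000,5.400] max=[28.300,20.600,32.800] diag=73.991

A = translate([4, -3.7, 11.3]) cylinder(h=15.6, r=18.4) → bbox [-14.4,-22.1,11.3] .. [22.4,14.7,26.9]
B = sphere(r=5.9) → bbox [-5.9,-5.9,-5.9] .. [5.9,5.9,5.9]
lo = A.lo+B.lo = [-14.4-5.9, -22.1-5.9, 11.3-5.9] = [-20.300,-28.000,5.400]
hi = A.hi+B.hi = [22.4+5.9, 14.7+5.9, 26.9+5.9] = [28.300,20.600,32.800]
diag = √(48.6²+48.6²+27.4²) = √5474.68 = 73.991


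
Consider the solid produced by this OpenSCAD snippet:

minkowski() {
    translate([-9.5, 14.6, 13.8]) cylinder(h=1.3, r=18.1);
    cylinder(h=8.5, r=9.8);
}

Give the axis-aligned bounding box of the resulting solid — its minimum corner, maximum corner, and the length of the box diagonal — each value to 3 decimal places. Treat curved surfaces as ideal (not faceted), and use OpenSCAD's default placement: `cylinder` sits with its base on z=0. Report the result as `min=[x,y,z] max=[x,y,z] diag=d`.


min=[-37.400,-13.300,13.800] max=[18.400,42.500,23.600] diag=79.519

A = translate([-9.5, 14.6, 13.8]) cylinder(h=1.3, r=18.1) → bbox [-27.6,-3.5,13.8] .. [8.6,32.7,15.1]
B = cylinder(h=8.5, r=9.8) → bbox [-9.8,-9.8,0] .. [9.8,9.8,8.5]
lo = A.lo+B.lo = [-27.6-9.8, -3.5-9.8, 13.8+0] = [-37.400,-13.300,13.800]
hi = A.hi+B.hi = [8.6+9.8, 32.7+9.8, 15.1+8.5] = [18.400,42.500,23.600]
diag = √(55.8²+55.8²+9.8²) = √6323.32 = 79.519


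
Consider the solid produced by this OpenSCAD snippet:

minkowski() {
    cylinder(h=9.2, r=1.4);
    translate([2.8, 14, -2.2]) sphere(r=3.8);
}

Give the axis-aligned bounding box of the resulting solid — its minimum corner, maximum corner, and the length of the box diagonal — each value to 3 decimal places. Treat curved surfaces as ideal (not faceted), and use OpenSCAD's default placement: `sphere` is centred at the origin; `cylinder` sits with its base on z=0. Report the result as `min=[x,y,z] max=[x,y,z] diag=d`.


min=[-2.400,8.800,-6.000] max=[8.000,19.200,10.800] diag=22.328

A = translate([2.8, 14, -2.2]) sphere(r=3.8) → bbox [-1,10.2,-6] .. [6.6,17.8,1.6]
B = cylinder(h=9.2, r=1.4) → bbox [-1.4,-1.4,0] .. [1.4,1.4,9.2]
lo = A.lo+B.lo = [-1-1.4, 10.2-1.4, -6+0] = [-2.400,8.800,-6.000]
hi = A.hi+B.hi = [6.6+1.4, 17.8+1.4, 1.6+9.2] = [8.000,19.200,10.800]
diag = √(10.4²+10.4²+16.8²) = √498.56 = 22.328
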